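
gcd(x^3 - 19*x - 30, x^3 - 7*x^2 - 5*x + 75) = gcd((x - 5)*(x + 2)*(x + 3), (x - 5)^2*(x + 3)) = x^2 - 2*x - 15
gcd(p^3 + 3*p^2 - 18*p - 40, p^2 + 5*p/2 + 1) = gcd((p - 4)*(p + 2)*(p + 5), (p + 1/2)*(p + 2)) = p + 2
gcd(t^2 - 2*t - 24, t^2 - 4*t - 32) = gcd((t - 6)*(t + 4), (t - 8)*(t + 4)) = t + 4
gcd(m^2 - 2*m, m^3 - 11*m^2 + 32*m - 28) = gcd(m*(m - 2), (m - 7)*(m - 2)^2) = m - 2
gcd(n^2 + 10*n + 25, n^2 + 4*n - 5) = n + 5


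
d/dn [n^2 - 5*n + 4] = 2*n - 5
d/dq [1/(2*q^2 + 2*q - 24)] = (-q - 1/2)/(q^2 + q - 12)^2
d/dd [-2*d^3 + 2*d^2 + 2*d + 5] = -6*d^2 + 4*d + 2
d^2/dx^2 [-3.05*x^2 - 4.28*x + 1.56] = -6.10000000000000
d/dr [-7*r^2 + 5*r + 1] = 5 - 14*r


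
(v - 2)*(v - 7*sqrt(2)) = v^2 - 7*sqrt(2)*v - 2*v + 14*sqrt(2)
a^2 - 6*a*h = a*(a - 6*h)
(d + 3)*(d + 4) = d^2 + 7*d + 12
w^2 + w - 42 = (w - 6)*(w + 7)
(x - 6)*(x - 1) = x^2 - 7*x + 6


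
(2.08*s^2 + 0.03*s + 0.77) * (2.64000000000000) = 5.4912*s^2 + 0.0792*s + 2.0328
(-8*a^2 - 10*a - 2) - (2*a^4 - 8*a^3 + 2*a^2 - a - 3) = -2*a^4 + 8*a^3 - 10*a^2 - 9*a + 1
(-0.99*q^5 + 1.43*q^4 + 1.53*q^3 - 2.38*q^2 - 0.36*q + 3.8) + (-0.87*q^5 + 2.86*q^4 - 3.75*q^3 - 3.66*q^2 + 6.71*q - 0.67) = -1.86*q^5 + 4.29*q^4 - 2.22*q^3 - 6.04*q^2 + 6.35*q + 3.13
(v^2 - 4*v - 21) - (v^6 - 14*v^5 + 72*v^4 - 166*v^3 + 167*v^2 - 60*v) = -v^6 + 14*v^5 - 72*v^4 + 166*v^3 - 166*v^2 + 56*v - 21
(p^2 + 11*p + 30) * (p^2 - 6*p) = p^4 + 5*p^3 - 36*p^2 - 180*p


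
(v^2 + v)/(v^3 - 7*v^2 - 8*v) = 1/(v - 8)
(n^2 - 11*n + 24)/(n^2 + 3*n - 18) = (n - 8)/(n + 6)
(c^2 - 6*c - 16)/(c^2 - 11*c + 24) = (c + 2)/(c - 3)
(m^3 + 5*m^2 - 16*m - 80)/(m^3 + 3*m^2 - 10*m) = (m^2 - 16)/(m*(m - 2))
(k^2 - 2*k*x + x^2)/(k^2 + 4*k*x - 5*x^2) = (k - x)/(k + 5*x)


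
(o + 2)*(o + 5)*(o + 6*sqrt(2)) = o^3 + 7*o^2 + 6*sqrt(2)*o^2 + 10*o + 42*sqrt(2)*o + 60*sqrt(2)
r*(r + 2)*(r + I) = r^3 + 2*r^2 + I*r^2 + 2*I*r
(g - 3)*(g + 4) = g^2 + g - 12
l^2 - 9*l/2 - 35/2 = (l - 7)*(l + 5/2)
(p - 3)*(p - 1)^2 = p^3 - 5*p^2 + 7*p - 3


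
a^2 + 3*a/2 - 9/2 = (a - 3/2)*(a + 3)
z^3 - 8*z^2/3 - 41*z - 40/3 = (z - 8)*(z + 1/3)*(z + 5)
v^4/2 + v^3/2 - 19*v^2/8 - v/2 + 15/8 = (v/2 + 1/2)*(v - 3/2)*(v - 1)*(v + 5/2)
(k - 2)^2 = k^2 - 4*k + 4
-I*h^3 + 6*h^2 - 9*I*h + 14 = (h - 2*I)*(h + 7*I)*(-I*h + 1)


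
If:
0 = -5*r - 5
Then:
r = -1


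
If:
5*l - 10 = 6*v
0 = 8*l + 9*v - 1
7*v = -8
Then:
No Solution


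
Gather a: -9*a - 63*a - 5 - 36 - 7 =-72*a - 48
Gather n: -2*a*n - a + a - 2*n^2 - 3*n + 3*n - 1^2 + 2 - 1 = -2*a*n - 2*n^2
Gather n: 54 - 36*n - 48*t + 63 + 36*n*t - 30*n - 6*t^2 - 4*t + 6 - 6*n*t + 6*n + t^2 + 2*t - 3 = n*(30*t - 60) - 5*t^2 - 50*t + 120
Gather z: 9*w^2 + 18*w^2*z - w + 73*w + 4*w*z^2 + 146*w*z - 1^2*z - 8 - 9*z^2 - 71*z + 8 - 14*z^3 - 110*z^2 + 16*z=9*w^2 + 72*w - 14*z^3 + z^2*(4*w - 119) + z*(18*w^2 + 146*w - 56)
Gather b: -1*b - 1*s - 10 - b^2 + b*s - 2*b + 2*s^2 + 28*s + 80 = -b^2 + b*(s - 3) + 2*s^2 + 27*s + 70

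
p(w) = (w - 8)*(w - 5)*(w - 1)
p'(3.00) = -4.00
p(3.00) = 20.00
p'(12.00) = 149.00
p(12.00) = 308.00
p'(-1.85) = 115.07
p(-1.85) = -192.30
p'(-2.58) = 145.21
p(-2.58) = -287.10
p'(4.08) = -11.30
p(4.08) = 11.11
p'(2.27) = 4.90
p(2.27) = 19.87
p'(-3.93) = 209.37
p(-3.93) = -525.22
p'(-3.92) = 208.86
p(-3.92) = -523.13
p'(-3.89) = 207.32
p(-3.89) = -516.88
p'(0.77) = 33.22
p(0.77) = -7.03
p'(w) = (w - 8)*(w - 5) + (w - 8)*(w - 1) + (w - 5)*(w - 1)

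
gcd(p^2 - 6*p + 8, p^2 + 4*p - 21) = 1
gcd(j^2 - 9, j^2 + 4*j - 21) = j - 3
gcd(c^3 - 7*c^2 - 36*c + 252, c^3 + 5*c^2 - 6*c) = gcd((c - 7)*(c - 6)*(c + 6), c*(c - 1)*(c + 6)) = c + 6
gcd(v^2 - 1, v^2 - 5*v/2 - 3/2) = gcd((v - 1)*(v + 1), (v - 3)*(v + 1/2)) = 1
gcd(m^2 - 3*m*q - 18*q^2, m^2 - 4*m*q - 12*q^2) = -m + 6*q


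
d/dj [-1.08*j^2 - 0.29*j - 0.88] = -2.16*j - 0.29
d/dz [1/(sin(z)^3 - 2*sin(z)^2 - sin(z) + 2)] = (-3*sin(z)^2 + 4*sin(z) + 1)/((sin(z) - 2)^2*cos(z)^3)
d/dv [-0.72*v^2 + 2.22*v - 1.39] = 2.22 - 1.44*v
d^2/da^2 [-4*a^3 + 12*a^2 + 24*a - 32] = 24 - 24*a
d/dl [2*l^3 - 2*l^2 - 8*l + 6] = 6*l^2 - 4*l - 8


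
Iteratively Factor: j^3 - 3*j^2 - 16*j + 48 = (j - 3)*(j^2 - 16) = (j - 3)*(j + 4)*(j - 4)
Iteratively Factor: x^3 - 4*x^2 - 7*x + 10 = (x - 5)*(x^2 + x - 2) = (x - 5)*(x + 2)*(x - 1)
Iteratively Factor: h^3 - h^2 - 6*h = (h)*(h^2 - h - 6) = h*(h + 2)*(h - 3)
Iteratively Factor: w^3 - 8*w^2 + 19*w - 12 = (w - 3)*(w^2 - 5*w + 4) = (w - 4)*(w - 3)*(w - 1)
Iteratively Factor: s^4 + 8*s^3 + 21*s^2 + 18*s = (s + 3)*(s^3 + 5*s^2 + 6*s) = s*(s + 3)*(s^2 + 5*s + 6) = s*(s + 2)*(s + 3)*(s + 3)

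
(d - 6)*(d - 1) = d^2 - 7*d + 6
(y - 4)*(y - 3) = y^2 - 7*y + 12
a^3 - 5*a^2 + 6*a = a*(a - 3)*(a - 2)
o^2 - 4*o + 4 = (o - 2)^2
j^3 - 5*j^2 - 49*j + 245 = (j - 7)*(j - 5)*(j + 7)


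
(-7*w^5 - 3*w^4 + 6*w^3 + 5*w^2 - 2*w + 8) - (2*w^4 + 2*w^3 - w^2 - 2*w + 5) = -7*w^5 - 5*w^4 + 4*w^3 + 6*w^2 + 3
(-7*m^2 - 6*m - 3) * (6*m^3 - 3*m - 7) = -42*m^5 - 36*m^4 + 3*m^3 + 67*m^2 + 51*m + 21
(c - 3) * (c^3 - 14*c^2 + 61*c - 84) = c^4 - 17*c^3 + 103*c^2 - 267*c + 252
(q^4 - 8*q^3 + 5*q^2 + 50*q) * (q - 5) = q^5 - 13*q^4 + 45*q^3 + 25*q^2 - 250*q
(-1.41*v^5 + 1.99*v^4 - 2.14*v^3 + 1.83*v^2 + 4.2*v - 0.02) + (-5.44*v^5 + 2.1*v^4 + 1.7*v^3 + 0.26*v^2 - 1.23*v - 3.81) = -6.85*v^5 + 4.09*v^4 - 0.44*v^3 + 2.09*v^2 + 2.97*v - 3.83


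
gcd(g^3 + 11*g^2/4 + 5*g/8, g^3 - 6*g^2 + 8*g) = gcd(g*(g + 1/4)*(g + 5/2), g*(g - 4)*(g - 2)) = g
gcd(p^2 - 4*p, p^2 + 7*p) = p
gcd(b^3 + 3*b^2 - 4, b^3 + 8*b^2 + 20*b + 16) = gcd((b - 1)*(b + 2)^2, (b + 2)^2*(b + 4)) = b^2 + 4*b + 4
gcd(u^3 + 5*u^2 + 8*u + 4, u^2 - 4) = u + 2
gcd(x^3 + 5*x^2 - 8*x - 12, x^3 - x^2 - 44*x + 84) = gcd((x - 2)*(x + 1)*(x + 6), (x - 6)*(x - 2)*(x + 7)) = x - 2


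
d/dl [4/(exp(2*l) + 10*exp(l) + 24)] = 8*(-exp(l) - 5)*exp(l)/(exp(2*l) + 10*exp(l) + 24)^2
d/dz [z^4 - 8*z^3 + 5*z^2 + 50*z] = 4*z^3 - 24*z^2 + 10*z + 50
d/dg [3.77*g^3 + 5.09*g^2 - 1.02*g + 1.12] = 11.31*g^2 + 10.18*g - 1.02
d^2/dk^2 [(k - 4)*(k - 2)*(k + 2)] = 6*k - 8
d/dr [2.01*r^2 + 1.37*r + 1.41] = 4.02*r + 1.37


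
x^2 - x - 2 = (x - 2)*(x + 1)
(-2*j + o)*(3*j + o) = -6*j^2 + j*o + o^2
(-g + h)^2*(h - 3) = g^2*h - 3*g^2 - 2*g*h^2 + 6*g*h + h^3 - 3*h^2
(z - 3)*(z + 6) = z^2 + 3*z - 18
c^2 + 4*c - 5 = (c - 1)*(c + 5)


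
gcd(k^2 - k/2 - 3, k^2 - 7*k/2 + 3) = k - 2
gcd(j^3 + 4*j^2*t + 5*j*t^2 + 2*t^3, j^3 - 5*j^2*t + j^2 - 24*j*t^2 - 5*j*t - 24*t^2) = 1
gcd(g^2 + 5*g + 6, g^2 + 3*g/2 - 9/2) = g + 3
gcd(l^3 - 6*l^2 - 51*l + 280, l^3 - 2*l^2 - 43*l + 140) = l^2 + 2*l - 35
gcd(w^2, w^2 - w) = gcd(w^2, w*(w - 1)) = w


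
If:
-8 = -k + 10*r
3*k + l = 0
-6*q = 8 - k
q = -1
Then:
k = 2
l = -6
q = -1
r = -3/5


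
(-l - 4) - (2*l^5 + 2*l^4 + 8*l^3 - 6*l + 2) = -2*l^5 - 2*l^4 - 8*l^3 + 5*l - 6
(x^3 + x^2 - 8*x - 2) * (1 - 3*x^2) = -3*x^5 - 3*x^4 + 25*x^3 + 7*x^2 - 8*x - 2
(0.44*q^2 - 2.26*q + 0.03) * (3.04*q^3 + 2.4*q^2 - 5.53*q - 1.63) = 1.3376*q^5 - 5.8144*q^4 - 7.766*q^3 + 11.8526*q^2 + 3.5179*q - 0.0489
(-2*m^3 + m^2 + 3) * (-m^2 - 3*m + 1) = 2*m^5 + 5*m^4 - 5*m^3 - 2*m^2 - 9*m + 3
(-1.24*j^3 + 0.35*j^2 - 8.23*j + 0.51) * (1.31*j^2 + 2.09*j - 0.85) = -1.6244*j^5 - 2.1331*j^4 - 8.9958*j^3 - 16.8301*j^2 + 8.0614*j - 0.4335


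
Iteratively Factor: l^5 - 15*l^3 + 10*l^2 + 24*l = (l)*(l^4 - 15*l^2 + 10*l + 24) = l*(l - 2)*(l^3 + 2*l^2 - 11*l - 12) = l*(l - 2)*(l + 1)*(l^2 + l - 12) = l*(l - 3)*(l - 2)*(l + 1)*(l + 4)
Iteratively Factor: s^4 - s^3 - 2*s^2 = (s - 2)*(s^3 + s^2) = (s - 2)*(s + 1)*(s^2) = s*(s - 2)*(s + 1)*(s)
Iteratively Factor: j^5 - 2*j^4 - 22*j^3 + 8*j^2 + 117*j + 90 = (j + 1)*(j^4 - 3*j^3 - 19*j^2 + 27*j + 90) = (j - 3)*(j + 1)*(j^3 - 19*j - 30) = (j - 3)*(j + 1)*(j + 2)*(j^2 - 2*j - 15) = (j - 5)*(j - 3)*(j + 1)*(j + 2)*(j + 3)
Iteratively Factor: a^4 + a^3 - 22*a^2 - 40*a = (a - 5)*(a^3 + 6*a^2 + 8*a) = a*(a - 5)*(a^2 + 6*a + 8) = a*(a - 5)*(a + 4)*(a + 2)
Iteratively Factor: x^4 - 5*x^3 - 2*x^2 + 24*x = (x)*(x^3 - 5*x^2 - 2*x + 24) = x*(x - 3)*(x^2 - 2*x - 8) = x*(x - 4)*(x - 3)*(x + 2)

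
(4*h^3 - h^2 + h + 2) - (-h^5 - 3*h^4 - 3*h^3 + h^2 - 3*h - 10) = h^5 + 3*h^4 + 7*h^3 - 2*h^2 + 4*h + 12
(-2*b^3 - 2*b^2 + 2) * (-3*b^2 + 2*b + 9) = 6*b^5 + 2*b^4 - 22*b^3 - 24*b^2 + 4*b + 18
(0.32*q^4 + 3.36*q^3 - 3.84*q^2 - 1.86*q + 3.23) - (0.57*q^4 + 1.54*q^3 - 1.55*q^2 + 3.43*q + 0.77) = -0.25*q^4 + 1.82*q^3 - 2.29*q^2 - 5.29*q + 2.46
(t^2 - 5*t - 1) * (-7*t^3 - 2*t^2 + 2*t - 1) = -7*t^5 + 33*t^4 + 19*t^3 - 9*t^2 + 3*t + 1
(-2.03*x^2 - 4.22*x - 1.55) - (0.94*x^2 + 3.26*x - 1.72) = -2.97*x^2 - 7.48*x + 0.17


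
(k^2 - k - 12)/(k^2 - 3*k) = (k^2 - k - 12)/(k*(k - 3))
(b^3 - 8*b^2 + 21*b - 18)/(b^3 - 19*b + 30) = (b - 3)/(b + 5)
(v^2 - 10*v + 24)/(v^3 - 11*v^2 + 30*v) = (v - 4)/(v*(v - 5))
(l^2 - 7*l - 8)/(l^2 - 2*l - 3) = (l - 8)/(l - 3)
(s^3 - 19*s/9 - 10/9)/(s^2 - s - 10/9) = s + 1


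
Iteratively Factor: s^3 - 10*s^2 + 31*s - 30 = (s - 2)*(s^2 - 8*s + 15) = (s - 5)*(s - 2)*(s - 3)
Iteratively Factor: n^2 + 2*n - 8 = (n + 4)*(n - 2)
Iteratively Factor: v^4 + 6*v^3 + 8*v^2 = (v)*(v^3 + 6*v^2 + 8*v) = v*(v + 4)*(v^2 + 2*v) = v^2*(v + 4)*(v + 2)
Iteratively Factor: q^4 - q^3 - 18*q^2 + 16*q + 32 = (q - 2)*(q^3 + q^2 - 16*q - 16) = (q - 2)*(q + 4)*(q^2 - 3*q - 4) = (q - 4)*(q - 2)*(q + 4)*(q + 1)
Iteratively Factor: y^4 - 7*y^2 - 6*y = (y)*(y^3 - 7*y - 6) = y*(y - 3)*(y^2 + 3*y + 2) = y*(y - 3)*(y + 1)*(y + 2)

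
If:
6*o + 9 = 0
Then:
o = -3/2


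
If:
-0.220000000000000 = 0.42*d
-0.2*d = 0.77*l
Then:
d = -0.52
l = 0.14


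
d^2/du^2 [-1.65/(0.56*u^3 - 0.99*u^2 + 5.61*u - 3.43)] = ((5.544*u - 3.267)*(0.56*u^3 - 0.99*u^2 + 5.61*u - 3.43) - 1.65*(1.68*u^2 - 1.98*u + 5.61)*(3.36*u^2 - 3.96*u + 11.22))/(0.56*u^3 - 0.99*u^2 + 5.61*u - 3.43)^3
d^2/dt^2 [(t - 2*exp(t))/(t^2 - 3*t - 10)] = 2*(-(t - 2*exp(t))*(2*t - 3)^2 + (-t + (2*t - 3)*(2*exp(t) - 1) + 2*exp(t))*(-t^2 + 3*t + 10) + (-t^2 + 3*t + 10)^2*exp(t))/(-t^2 + 3*t + 10)^3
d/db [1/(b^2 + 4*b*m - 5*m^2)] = 2*(-b - 2*m)/(b^2 + 4*b*m - 5*m^2)^2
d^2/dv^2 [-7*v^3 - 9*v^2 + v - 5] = -42*v - 18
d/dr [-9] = 0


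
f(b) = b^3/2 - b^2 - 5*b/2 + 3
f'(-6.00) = 63.50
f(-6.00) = -126.00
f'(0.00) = -2.50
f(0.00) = 3.00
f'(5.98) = 39.18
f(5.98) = 59.21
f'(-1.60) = 4.54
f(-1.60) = 2.39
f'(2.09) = -0.13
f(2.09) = -2.03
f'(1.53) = -2.05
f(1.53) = -1.38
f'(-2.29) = 9.95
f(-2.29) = -2.52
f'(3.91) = 12.61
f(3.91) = 7.83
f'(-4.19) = 32.21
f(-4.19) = -40.86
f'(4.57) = 19.69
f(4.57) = 18.41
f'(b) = 3*b^2/2 - 2*b - 5/2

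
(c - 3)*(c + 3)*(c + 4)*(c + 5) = c^4 + 9*c^3 + 11*c^2 - 81*c - 180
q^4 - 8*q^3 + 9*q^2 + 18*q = q*(q - 6)*(q - 3)*(q + 1)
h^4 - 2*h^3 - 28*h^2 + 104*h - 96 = (h - 4)*(h - 2)^2*(h + 6)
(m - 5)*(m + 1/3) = m^2 - 14*m/3 - 5/3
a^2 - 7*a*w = a*(a - 7*w)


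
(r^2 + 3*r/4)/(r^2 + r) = (r + 3/4)/(r + 1)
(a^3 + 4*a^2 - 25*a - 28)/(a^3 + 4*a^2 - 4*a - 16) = (a^3 + 4*a^2 - 25*a - 28)/(a^3 + 4*a^2 - 4*a - 16)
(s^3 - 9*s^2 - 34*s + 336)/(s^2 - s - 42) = s - 8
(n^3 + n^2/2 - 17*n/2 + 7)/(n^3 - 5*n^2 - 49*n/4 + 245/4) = 2*(n^2 - 3*n + 2)/(2*n^2 - 17*n + 35)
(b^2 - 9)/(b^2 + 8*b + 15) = (b - 3)/(b + 5)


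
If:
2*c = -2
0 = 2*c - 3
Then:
No Solution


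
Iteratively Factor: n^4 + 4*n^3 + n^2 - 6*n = (n + 3)*(n^3 + n^2 - 2*n) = (n + 2)*(n + 3)*(n^2 - n) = n*(n + 2)*(n + 3)*(n - 1)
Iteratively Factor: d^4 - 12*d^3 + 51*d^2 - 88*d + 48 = (d - 4)*(d^3 - 8*d^2 + 19*d - 12) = (d - 4)^2*(d^2 - 4*d + 3) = (d - 4)^2*(d - 1)*(d - 3)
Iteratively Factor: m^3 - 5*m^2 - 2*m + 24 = (m - 3)*(m^2 - 2*m - 8) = (m - 4)*(m - 3)*(m + 2)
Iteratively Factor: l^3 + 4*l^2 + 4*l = (l)*(l^2 + 4*l + 4) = l*(l + 2)*(l + 2)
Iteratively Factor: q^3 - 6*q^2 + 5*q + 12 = (q + 1)*(q^2 - 7*q + 12) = (q - 4)*(q + 1)*(q - 3)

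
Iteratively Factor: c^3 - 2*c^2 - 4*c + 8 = (c - 2)*(c^2 - 4) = (c - 2)*(c + 2)*(c - 2)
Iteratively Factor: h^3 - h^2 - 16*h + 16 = (h - 1)*(h^2 - 16) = (h - 4)*(h - 1)*(h + 4)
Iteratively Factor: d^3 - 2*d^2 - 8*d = (d + 2)*(d^2 - 4*d) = (d - 4)*(d + 2)*(d)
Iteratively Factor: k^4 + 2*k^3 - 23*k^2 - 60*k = (k - 5)*(k^3 + 7*k^2 + 12*k) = (k - 5)*(k + 3)*(k^2 + 4*k) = (k - 5)*(k + 3)*(k + 4)*(k)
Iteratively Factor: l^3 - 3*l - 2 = (l - 2)*(l^2 + 2*l + 1) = (l - 2)*(l + 1)*(l + 1)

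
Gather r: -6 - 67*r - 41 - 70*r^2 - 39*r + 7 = -70*r^2 - 106*r - 40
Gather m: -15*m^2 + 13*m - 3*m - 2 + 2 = -15*m^2 + 10*m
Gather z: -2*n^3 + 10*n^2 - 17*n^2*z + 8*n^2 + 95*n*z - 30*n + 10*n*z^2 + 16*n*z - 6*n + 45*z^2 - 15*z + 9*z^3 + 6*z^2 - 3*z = -2*n^3 + 18*n^2 - 36*n + 9*z^3 + z^2*(10*n + 51) + z*(-17*n^2 + 111*n - 18)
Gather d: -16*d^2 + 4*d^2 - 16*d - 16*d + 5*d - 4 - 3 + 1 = -12*d^2 - 27*d - 6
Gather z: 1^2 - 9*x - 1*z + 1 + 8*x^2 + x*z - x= 8*x^2 - 10*x + z*(x - 1) + 2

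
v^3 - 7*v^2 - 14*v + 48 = (v - 8)*(v - 2)*(v + 3)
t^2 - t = t*(t - 1)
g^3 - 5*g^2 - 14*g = g*(g - 7)*(g + 2)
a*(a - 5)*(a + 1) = a^3 - 4*a^2 - 5*a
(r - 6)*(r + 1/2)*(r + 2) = r^3 - 7*r^2/2 - 14*r - 6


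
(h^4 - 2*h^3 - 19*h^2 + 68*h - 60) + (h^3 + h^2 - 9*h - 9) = h^4 - h^3 - 18*h^2 + 59*h - 69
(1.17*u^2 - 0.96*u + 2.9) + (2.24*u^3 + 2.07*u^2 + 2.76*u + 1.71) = 2.24*u^3 + 3.24*u^2 + 1.8*u + 4.61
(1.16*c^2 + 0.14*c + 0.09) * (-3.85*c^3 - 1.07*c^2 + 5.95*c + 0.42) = -4.466*c^5 - 1.7802*c^4 + 6.4057*c^3 + 1.2239*c^2 + 0.5943*c + 0.0378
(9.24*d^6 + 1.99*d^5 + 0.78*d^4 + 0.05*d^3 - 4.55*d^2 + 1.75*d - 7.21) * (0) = 0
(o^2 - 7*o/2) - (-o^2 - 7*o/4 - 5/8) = 2*o^2 - 7*o/4 + 5/8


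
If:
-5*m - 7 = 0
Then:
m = -7/5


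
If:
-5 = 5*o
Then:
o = -1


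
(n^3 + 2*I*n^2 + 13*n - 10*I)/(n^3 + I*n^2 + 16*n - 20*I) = (n - I)/(n - 2*I)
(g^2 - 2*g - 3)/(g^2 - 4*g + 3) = (g + 1)/(g - 1)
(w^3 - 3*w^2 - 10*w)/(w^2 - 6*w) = (w^2 - 3*w - 10)/(w - 6)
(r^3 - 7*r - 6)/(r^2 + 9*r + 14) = (r^2 - 2*r - 3)/(r + 7)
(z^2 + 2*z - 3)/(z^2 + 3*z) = (z - 1)/z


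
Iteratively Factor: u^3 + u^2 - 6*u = (u)*(u^2 + u - 6) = u*(u + 3)*(u - 2)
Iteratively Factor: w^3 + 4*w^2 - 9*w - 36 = (w - 3)*(w^2 + 7*w + 12) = (w - 3)*(w + 3)*(w + 4)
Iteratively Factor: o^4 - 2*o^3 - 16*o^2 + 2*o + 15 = (o + 3)*(o^3 - 5*o^2 - o + 5) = (o - 1)*(o + 3)*(o^2 - 4*o - 5) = (o - 5)*(o - 1)*(o + 3)*(o + 1)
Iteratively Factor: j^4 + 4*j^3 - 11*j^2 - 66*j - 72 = (j - 4)*(j^3 + 8*j^2 + 21*j + 18) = (j - 4)*(j + 3)*(j^2 + 5*j + 6) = (j - 4)*(j + 2)*(j + 3)*(j + 3)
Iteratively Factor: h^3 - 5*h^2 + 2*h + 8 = (h - 2)*(h^2 - 3*h - 4) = (h - 4)*(h - 2)*(h + 1)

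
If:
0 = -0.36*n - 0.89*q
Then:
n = -2.47222222222222*q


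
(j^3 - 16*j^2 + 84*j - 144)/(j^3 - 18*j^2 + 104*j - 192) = (j - 6)/(j - 8)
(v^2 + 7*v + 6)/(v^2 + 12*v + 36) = (v + 1)/(v + 6)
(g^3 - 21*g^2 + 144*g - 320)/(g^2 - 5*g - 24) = (g^2 - 13*g + 40)/(g + 3)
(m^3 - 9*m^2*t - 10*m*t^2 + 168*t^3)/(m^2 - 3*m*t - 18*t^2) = (m^2 - 3*m*t - 28*t^2)/(m + 3*t)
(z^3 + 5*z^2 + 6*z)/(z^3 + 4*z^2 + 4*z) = (z + 3)/(z + 2)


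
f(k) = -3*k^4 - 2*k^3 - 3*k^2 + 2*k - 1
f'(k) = -12*k^3 - 6*k^2 - 6*k + 2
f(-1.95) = -44.85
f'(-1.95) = 79.86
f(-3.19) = -283.64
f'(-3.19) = 349.62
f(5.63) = -3455.82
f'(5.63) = -2363.40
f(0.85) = -4.26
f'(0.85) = -14.80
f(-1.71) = -28.84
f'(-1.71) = 54.72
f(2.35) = -130.32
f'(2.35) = -200.97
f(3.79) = -764.37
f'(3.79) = -760.20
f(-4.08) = -754.57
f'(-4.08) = 741.61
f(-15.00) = -145831.00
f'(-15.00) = 39242.00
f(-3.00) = -223.00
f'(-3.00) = 290.00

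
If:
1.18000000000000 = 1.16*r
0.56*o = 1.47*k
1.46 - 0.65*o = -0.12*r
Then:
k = 0.93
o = 2.43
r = 1.02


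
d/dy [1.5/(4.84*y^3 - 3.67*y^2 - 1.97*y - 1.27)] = (-21.78*y^2 + 11.01*y + 2.955)/(-4.84*y^3 + 3.67*y^2 + 1.97*y + 1.27)^2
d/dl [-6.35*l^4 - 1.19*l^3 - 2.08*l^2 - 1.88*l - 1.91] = -25.4*l^3 - 3.57*l^2 - 4.16*l - 1.88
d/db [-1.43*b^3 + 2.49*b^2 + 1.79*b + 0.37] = -4.29*b^2 + 4.98*b + 1.79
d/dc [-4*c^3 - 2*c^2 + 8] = 4*c*(-3*c - 1)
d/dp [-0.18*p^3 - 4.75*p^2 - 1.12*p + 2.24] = -0.54*p^2 - 9.5*p - 1.12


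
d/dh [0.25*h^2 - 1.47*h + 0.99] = 0.5*h - 1.47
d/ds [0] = 0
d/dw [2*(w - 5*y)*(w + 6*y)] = 4*w + 2*y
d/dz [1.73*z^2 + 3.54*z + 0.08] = 3.46*z + 3.54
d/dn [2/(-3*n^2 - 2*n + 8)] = 4*(3*n + 1)/(3*n^2 + 2*n - 8)^2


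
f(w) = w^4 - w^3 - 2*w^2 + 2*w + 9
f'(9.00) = 2639.00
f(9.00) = 5697.00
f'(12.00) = 6434.00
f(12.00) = 18753.00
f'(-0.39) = 2.87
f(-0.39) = 8.00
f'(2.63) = 43.50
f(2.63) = 30.08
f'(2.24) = 22.94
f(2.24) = 17.38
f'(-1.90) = -28.67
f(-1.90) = 17.87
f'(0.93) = -1.10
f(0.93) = 9.07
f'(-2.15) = -43.02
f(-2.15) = 26.76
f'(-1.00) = -1.00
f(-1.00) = 7.00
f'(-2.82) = -100.28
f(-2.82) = 73.12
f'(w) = 4*w^3 - 3*w^2 - 4*w + 2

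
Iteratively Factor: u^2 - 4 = (u + 2)*(u - 2)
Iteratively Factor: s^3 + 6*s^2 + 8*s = (s + 2)*(s^2 + 4*s) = (s + 2)*(s + 4)*(s)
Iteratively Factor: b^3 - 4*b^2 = (b)*(b^2 - 4*b) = b^2*(b - 4)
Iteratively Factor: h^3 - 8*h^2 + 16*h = (h)*(h^2 - 8*h + 16) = h*(h - 4)*(h - 4)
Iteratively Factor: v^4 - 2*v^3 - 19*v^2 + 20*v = (v + 4)*(v^3 - 6*v^2 + 5*v) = v*(v + 4)*(v^2 - 6*v + 5) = v*(v - 1)*(v + 4)*(v - 5)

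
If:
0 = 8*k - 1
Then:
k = 1/8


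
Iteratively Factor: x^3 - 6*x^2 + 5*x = (x - 5)*(x^2 - x) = x*(x - 5)*(x - 1)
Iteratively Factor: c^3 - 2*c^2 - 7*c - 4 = (c + 1)*(c^2 - 3*c - 4) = (c - 4)*(c + 1)*(c + 1)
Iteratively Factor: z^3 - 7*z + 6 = (z + 3)*(z^2 - 3*z + 2) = (z - 1)*(z + 3)*(z - 2)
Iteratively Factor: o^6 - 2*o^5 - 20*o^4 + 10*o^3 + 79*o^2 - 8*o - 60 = (o + 1)*(o^5 - 3*o^4 - 17*o^3 + 27*o^2 + 52*o - 60) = (o - 2)*(o + 1)*(o^4 - o^3 - 19*o^2 - 11*o + 30) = (o - 5)*(o - 2)*(o + 1)*(o^3 + 4*o^2 + o - 6) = (o - 5)*(o - 2)*(o + 1)*(o + 2)*(o^2 + 2*o - 3) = (o - 5)*(o - 2)*(o - 1)*(o + 1)*(o + 2)*(o + 3)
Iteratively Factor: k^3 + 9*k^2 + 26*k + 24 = (k + 4)*(k^2 + 5*k + 6) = (k + 3)*(k + 4)*(k + 2)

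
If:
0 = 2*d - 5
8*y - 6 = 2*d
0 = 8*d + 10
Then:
No Solution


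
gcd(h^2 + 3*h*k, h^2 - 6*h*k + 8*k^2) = 1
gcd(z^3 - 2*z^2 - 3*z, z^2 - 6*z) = z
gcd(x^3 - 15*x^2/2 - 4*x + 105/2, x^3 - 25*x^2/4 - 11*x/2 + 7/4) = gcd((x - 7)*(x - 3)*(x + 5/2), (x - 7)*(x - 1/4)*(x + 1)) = x - 7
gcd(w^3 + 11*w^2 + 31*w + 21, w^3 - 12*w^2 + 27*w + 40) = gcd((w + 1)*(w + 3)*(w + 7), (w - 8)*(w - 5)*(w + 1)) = w + 1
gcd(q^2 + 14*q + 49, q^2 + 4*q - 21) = q + 7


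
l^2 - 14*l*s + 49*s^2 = (l - 7*s)^2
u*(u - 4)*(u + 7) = u^3 + 3*u^2 - 28*u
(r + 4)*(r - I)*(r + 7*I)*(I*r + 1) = I*r^4 - 5*r^3 + 4*I*r^3 - 20*r^2 + 13*I*r^2 + 7*r + 52*I*r + 28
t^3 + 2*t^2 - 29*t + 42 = (t - 3)*(t - 2)*(t + 7)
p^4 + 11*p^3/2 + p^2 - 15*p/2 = p*(p - 1)*(p + 3/2)*(p + 5)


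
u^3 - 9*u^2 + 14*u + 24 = (u - 6)*(u - 4)*(u + 1)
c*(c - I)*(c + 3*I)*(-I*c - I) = -I*c^4 + 2*c^3 - I*c^3 + 2*c^2 - 3*I*c^2 - 3*I*c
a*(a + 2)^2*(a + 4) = a^4 + 8*a^3 + 20*a^2 + 16*a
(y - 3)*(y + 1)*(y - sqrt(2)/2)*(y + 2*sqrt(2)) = y^4 - 2*y^3 + 3*sqrt(2)*y^3/2 - 5*y^2 - 3*sqrt(2)*y^2 - 9*sqrt(2)*y/2 + 4*y + 6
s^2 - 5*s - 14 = (s - 7)*(s + 2)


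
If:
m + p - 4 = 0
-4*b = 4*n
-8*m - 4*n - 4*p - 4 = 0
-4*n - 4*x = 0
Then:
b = x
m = x - 5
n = -x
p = 9 - x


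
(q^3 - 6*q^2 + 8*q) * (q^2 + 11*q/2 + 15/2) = q^5 - q^4/2 - 35*q^3/2 - q^2 + 60*q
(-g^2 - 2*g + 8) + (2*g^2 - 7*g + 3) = g^2 - 9*g + 11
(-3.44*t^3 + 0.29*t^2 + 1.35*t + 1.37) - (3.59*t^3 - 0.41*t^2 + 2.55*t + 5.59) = -7.03*t^3 + 0.7*t^2 - 1.2*t - 4.22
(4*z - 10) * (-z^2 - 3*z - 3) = -4*z^3 - 2*z^2 + 18*z + 30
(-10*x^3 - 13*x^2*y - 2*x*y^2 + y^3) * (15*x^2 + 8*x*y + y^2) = -150*x^5 - 275*x^4*y - 144*x^3*y^2 - 14*x^2*y^3 + 6*x*y^4 + y^5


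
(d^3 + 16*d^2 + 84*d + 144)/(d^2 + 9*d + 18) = (d^2 + 10*d + 24)/(d + 3)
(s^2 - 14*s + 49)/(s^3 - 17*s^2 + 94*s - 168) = (s - 7)/(s^2 - 10*s + 24)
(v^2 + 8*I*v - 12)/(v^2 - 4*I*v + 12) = (v + 6*I)/(v - 6*I)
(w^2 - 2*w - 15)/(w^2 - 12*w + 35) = (w + 3)/(w - 7)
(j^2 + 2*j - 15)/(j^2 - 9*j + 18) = (j + 5)/(j - 6)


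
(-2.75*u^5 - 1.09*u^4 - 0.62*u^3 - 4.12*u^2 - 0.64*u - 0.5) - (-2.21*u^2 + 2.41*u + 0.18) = -2.75*u^5 - 1.09*u^4 - 0.62*u^3 - 1.91*u^2 - 3.05*u - 0.68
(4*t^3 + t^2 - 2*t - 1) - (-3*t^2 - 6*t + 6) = 4*t^3 + 4*t^2 + 4*t - 7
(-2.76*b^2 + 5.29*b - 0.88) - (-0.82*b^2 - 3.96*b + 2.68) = -1.94*b^2 + 9.25*b - 3.56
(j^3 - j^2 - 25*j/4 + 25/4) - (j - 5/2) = j^3 - j^2 - 29*j/4 + 35/4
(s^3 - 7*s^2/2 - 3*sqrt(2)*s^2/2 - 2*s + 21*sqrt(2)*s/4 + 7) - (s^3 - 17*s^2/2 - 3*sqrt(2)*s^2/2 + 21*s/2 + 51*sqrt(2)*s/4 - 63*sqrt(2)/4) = 5*s^2 - 25*s/2 - 15*sqrt(2)*s/2 + 7 + 63*sqrt(2)/4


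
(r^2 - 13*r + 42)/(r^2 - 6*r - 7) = (r - 6)/(r + 1)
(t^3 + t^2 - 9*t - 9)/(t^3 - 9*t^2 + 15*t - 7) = (t^3 + t^2 - 9*t - 9)/(t^3 - 9*t^2 + 15*t - 7)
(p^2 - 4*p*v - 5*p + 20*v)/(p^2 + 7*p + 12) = (p^2 - 4*p*v - 5*p + 20*v)/(p^2 + 7*p + 12)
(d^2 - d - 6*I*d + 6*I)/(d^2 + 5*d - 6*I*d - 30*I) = (d - 1)/(d + 5)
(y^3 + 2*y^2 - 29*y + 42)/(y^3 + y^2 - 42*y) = (y^2 - 5*y + 6)/(y*(y - 6))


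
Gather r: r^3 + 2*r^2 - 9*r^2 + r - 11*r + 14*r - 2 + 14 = r^3 - 7*r^2 + 4*r + 12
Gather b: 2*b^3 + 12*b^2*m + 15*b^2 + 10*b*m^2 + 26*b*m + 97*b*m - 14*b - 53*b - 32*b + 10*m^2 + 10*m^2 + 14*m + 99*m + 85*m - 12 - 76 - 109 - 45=2*b^3 + b^2*(12*m + 15) + b*(10*m^2 + 123*m - 99) + 20*m^2 + 198*m - 242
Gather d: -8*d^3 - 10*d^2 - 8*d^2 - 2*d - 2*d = -8*d^3 - 18*d^2 - 4*d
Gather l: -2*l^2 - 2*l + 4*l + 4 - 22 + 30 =-2*l^2 + 2*l + 12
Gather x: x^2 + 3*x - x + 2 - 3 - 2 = x^2 + 2*x - 3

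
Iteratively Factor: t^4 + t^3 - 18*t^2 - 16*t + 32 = (t + 4)*(t^3 - 3*t^2 - 6*t + 8) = (t + 2)*(t + 4)*(t^2 - 5*t + 4) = (t - 4)*(t + 2)*(t + 4)*(t - 1)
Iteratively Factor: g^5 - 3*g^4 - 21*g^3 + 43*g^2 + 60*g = (g + 1)*(g^4 - 4*g^3 - 17*g^2 + 60*g) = (g - 3)*(g + 1)*(g^3 - g^2 - 20*g) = g*(g - 3)*(g + 1)*(g^2 - g - 20) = g*(g - 5)*(g - 3)*(g + 1)*(g + 4)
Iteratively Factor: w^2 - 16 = (w - 4)*(w + 4)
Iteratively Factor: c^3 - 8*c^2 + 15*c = (c - 5)*(c^2 - 3*c) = (c - 5)*(c - 3)*(c)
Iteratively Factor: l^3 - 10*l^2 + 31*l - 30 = (l - 5)*(l^2 - 5*l + 6) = (l - 5)*(l - 2)*(l - 3)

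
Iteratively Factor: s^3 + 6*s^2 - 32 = (s + 4)*(s^2 + 2*s - 8) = (s - 2)*(s + 4)*(s + 4)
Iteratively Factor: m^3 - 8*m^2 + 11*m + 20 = (m + 1)*(m^2 - 9*m + 20) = (m - 5)*(m + 1)*(m - 4)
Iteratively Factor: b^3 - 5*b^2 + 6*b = (b - 3)*(b^2 - 2*b) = b*(b - 3)*(b - 2)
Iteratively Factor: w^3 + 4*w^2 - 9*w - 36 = (w + 3)*(w^2 + w - 12) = (w - 3)*(w + 3)*(w + 4)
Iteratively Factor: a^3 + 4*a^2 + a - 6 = (a - 1)*(a^2 + 5*a + 6) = (a - 1)*(a + 2)*(a + 3)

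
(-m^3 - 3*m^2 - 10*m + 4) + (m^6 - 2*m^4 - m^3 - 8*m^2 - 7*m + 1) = m^6 - 2*m^4 - 2*m^3 - 11*m^2 - 17*m + 5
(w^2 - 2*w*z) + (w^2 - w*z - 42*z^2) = 2*w^2 - 3*w*z - 42*z^2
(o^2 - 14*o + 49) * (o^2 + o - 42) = o^4 - 13*o^3 - 7*o^2 + 637*o - 2058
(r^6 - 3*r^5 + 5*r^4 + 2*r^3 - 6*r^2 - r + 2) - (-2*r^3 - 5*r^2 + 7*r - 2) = r^6 - 3*r^5 + 5*r^4 + 4*r^3 - r^2 - 8*r + 4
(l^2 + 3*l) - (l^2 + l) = 2*l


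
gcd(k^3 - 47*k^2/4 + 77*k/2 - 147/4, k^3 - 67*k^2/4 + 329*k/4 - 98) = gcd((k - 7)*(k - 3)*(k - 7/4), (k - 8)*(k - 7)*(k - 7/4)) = k^2 - 35*k/4 + 49/4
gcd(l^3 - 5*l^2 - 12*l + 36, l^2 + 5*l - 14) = l - 2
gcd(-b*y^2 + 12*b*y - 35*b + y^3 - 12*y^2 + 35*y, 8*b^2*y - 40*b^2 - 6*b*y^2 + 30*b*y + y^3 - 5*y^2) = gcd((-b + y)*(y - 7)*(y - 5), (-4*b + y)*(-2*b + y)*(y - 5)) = y - 5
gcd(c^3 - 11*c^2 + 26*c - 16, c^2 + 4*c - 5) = c - 1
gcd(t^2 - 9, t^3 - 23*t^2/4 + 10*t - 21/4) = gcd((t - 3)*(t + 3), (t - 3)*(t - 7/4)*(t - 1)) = t - 3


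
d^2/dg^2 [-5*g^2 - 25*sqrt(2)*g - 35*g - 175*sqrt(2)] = -10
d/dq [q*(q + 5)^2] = (q + 5)*(3*q + 5)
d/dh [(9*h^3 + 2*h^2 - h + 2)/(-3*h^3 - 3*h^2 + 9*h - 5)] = (-21*h^4 + 156*h^3 - 102*h^2 - 8*h - 13)/(9*h^6 + 18*h^5 - 45*h^4 - 24*h^3 + 111*h^2 - 90*h + 25)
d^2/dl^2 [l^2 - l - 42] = 2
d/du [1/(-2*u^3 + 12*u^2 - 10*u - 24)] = (3*u^2 - 12*u + 5)/(2*(u^3 - 6*u^2 + 5*u + 12)^2)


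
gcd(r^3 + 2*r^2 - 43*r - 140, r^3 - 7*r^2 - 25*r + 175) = r^2 - 2*r - 35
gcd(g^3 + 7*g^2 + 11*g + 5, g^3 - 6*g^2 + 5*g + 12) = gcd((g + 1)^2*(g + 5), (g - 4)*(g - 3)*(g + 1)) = g + 1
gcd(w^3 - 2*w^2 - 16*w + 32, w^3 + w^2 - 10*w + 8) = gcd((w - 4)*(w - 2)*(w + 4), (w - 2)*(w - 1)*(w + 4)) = w^2 + 2*w - 8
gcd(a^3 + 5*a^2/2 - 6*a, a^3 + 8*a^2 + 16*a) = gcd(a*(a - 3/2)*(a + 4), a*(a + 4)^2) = a^2 + 4*a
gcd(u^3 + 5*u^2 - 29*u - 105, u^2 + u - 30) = u - 5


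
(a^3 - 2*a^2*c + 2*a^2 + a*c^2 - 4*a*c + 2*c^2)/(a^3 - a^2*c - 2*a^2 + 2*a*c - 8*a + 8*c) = (a - c)/(a - 4)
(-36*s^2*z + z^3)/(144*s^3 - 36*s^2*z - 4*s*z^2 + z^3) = z/(-4*s + z)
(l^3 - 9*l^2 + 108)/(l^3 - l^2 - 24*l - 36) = (l - 6)/(l + 2)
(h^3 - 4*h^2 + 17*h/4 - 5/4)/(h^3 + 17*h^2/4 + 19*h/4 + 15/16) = 4*(4*h^3 - 16*h^2 + 17*h - 5)/(16*h^3 + 68*h^2 + 76*h + 15)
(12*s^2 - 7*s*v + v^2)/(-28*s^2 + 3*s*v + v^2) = (-3*s + v)/(7*s + v)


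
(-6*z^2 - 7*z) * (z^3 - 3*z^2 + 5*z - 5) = -6*z^5 + 11*z^4 - 9*z^3 - 5*z^2 + 35*z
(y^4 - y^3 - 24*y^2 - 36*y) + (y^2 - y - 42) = y^4 - y^3 - 23*y^2 - 37*y - 42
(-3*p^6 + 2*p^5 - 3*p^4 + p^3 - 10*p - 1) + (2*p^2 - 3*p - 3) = -3*p^6 + 2*p^5 - 3*p^4 + p^3 + 2*p^2 - 13*p - 4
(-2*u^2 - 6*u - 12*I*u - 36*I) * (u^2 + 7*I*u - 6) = -2*u^4 - 6*u^3 - 26*I*u^3 + 96*u^2 - 78*I*u^2 + 288*u + 72*I*u + 216*I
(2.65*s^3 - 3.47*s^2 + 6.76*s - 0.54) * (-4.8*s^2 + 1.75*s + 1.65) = -12.72*s^5 + 21.2935*s^4 - 34.148*s^3 + 8.6965*s^2 + 10.209*s - 0.891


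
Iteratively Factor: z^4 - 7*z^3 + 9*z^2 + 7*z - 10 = (z + 1)*(z^3 - 8*z^2 + 17*z - 10) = (z - 1)*(z + 1)*(z^2 - 7*z + 10) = (z - 5)*(z - 1)*(z + 1)*(z - 2)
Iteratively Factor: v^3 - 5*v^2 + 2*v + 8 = (v + 1)*(v^2 - 6*v + 8) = (v - 2)*(v + 1)*(v - 4)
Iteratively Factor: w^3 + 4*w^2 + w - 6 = (w + 2)*(w^2 + 2*w - 3) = (w + 2)*(w + 3)*(w - 1)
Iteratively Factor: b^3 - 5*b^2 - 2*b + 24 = (b - 3)*(b^2 - 2*b - 8) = (b - 4)*(b - 3)*(b + 2)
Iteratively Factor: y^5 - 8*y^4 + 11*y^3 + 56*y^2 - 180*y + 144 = (y - 2)*(y^4 - 6*y^3 - y^2 + 54*y - 72) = (y - 4)*(y - 2)*(y^3 - 2*y^2 - 9*y + 18) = (y - 4)*(y - 2)*(y + 3)*(y^2 - 5*y + 6) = (y - 4)*(y - 3)*(y - 2)*(y + 3)*(y - 2)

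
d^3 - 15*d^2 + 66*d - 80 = (d - 8)*(d - 5)*(d - 2)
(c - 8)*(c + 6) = c^2 - 2*c - 48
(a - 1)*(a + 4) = a^2 + 3*a - 4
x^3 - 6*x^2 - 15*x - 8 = (x - 8)*(x + 1)^2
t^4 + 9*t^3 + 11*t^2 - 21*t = t*(t - 1)*(t + 3)*(t + 7)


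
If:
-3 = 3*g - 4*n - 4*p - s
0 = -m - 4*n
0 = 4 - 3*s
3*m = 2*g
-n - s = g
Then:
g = -8/5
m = -16/15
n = 4/15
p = -21/20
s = 4/3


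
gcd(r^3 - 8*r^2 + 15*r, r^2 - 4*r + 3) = r - 3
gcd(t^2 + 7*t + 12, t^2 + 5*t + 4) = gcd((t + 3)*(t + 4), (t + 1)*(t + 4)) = t + 4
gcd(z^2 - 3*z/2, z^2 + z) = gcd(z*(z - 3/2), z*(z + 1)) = z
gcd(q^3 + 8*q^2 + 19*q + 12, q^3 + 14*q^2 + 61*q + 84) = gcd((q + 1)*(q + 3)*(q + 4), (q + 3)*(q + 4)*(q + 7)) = q^2 + 7*q + 12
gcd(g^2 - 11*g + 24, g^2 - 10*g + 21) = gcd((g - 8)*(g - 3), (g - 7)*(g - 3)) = g - 3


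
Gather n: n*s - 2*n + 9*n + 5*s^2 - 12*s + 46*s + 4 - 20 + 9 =n*(s + 7) + 5*s^2 + 34*s - 7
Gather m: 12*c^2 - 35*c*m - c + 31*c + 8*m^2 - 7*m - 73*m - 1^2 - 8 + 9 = 12*c^2 + 30*c + 8*m^2 + m*(-35*c - 80)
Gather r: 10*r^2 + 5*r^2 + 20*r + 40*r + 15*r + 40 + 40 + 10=15*r^2 + 75*r + 90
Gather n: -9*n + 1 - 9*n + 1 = 2 - 18*n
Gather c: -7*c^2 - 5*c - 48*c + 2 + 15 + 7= -7*c^2 - 53*c + 24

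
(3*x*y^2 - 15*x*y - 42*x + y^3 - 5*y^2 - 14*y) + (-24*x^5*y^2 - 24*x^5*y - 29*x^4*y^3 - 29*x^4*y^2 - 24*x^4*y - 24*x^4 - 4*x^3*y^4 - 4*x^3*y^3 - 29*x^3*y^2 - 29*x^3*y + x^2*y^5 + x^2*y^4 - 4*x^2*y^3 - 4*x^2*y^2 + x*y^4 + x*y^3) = -24*x^5*y^2 - 24*x^5*y - 29*x^4*y^3 - 29*x^4*y^2 - 24*x^4*y - 24*x^4 - 4*x^3*y^4 - 4*x^3*y^3 - 29*x^3*y^2 - 29*x^3*y + x^2*y^5 + x^2*y^4 - 4*x^2*y^3 - 4*x^2*y^2 + x*y^4 + x*y^3 + 3*x*y^2 - 15*x*y - 42*x + y^3 - 5*y^2 - 14*y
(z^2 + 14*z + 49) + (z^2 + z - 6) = 2*z^2 + 15*z + 43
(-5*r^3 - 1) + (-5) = -5*r^3 - 6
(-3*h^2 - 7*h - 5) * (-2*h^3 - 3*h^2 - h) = 6*h^5 + 23*h^4 + 34*h^3 + 22*h^2 + 5*h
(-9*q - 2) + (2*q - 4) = -7*q - 6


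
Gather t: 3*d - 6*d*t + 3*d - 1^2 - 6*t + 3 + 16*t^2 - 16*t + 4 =6*d + 16*t^2 + t*(-6*d - 22) + 6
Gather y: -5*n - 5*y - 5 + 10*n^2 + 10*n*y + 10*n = 10*n^2 + 5*n + y*(10*n - 5) - 5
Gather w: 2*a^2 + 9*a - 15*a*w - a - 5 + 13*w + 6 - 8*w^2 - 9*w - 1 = 2*a^2 + 8*a - 8*w^2 + w*(4 - 15*a)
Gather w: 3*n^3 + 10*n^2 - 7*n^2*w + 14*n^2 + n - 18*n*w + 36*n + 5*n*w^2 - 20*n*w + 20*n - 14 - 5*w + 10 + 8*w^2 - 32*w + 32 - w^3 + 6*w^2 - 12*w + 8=3*n^3 + 24*n^2 + 57*n - w^3 + w^2*(5*n + 14) + w*(-7*n^2 - 38*n - 49) + 36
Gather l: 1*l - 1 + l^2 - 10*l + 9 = l^2 - 9*l + 8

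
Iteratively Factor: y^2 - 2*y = (y - 2)*(y)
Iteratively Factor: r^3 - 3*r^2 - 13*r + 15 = (r + 3)*(r^2 - 6*r + 5) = (r - 1)*(r + 3)*(r - 5)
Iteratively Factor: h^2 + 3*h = (h)*(h + 3)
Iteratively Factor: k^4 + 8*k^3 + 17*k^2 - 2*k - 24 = (k + 2)*(k^3 + 6*k^2 + 5*k - 12) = (k + 2)*(k + 3)*(k^2 + 3*k - 4) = (k - 1)*(k + 2)*(k + 3)*(k + 4)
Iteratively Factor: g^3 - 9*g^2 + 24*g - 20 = (g - 2)*(g^2 - 7*g + 10) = (g - 2)^2*(g - 5)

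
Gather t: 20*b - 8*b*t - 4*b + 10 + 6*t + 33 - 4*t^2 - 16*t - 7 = 16*b - 4*t^2 + t*(-8*b - 10) + 36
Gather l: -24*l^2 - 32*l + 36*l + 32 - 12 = -24*l^2 + 4*l + 20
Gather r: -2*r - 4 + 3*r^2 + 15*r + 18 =3*r^2 + 13*r + 14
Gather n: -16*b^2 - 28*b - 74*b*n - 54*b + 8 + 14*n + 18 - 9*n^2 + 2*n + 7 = -16*b^2 - 82*b - 9*n^2 + n*(16 - 74*b) + 33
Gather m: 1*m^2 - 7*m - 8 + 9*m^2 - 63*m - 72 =10*m^2 - 70*m - 80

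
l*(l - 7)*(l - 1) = l^3 - 8*l^2 + 7*l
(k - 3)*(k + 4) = k^2 + k - 12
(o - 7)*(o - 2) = o^2 - 9*o + 14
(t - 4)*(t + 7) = t^2 + 3*t - 28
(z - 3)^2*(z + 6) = z^3 - 27*z + 54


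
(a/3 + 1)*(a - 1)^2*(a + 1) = a^4/3 + 2*a^3/3 - 4*a^2/3 - 2*a/3 + 1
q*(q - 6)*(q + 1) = q^3 - 5*q^2 - 6*q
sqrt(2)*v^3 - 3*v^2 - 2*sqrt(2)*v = v*(v - 2*sqrt(2))*(sqrt(2)*v + 1)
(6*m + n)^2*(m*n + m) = 36*m^3*n + 36*m^3 + 12*m^2*n^2 + 12*m^2*n + m*n^3 + m*n^2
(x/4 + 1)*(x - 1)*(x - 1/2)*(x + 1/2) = x^4/4 + 3*x^3/4 - 17*x^2/16 - 3*x/16 + 1/4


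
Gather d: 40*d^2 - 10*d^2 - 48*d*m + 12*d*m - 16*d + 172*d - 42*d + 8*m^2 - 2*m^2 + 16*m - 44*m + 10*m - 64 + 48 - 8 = 30*d^2 + d*(114 - 36*m) + 6*m^2 - 18*m - 24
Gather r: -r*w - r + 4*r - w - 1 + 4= r*(3 - w) - w + 3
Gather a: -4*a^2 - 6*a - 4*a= -4*a^2 - 10*a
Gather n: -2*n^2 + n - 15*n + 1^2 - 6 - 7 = -2*n^2 - 14*n - 12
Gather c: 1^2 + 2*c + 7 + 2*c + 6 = 4*c + 14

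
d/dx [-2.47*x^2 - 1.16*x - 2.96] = -4.94*x - 1.16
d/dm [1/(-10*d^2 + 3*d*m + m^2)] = (-3*d - 2*m)/(-10*d^2 + 3*d*m + m^2)^2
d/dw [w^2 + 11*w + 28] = 2*w + 11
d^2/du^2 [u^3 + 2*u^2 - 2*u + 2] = 6*u + 4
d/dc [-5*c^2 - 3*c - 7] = -10*c - 3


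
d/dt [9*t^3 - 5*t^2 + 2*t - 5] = 27*t^2 - 10*t + 2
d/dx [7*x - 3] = 7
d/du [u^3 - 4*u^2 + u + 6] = 3*u^2 - 8*u + 1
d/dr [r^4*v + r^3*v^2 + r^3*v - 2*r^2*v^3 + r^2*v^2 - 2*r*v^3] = v*(4*r^3 + 3*r^2*v + 3*r^2 - 4*r*v^2 + 2*r*v - 2*v^2)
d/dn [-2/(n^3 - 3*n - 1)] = 6*(n^2 - 1)/(-n^3 + 3*n + 1)^2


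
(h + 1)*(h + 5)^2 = h^3 + 11*h^2 + 35*h + 25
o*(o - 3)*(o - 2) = o^3 - 5*o^2 + 6*o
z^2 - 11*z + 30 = (z - 6)*(z - 5)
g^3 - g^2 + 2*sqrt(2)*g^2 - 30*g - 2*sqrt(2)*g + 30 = (g - 1)*(g - 3*sqrt(2))*(g + 5*sqrt(2))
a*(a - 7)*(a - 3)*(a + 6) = a^4 - 4*a^3 - 39*a^2 + 126*a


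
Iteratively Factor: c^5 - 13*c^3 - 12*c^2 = (c + 3)*(c^4 - 3*c^3 - 4*c^2) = (c - 4)*(c + 3)*(c^3 + c^2) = (c - 4)*(c + 1)*(c + 3)*(c^2) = c*(c - 4)*(c + 1)*(c + 3)*(c)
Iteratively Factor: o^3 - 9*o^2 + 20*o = (o - 4)*(o^2 - 5*o) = (o - 5)*(o - 4)*(o)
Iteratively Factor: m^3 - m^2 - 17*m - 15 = (m + 3)*(m^2 - 4*m - 5) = (m - 5)*(m + 3)*(m + 1)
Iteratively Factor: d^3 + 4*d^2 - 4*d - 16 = (d + 2)*(d^2 + 2*d - 8) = (d - 2)*(d + 2)*(d + 4)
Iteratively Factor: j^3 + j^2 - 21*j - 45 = (j + 3)*(j^2 - 2*j - 15) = (j - 5)*(j + 3)*(j + 3)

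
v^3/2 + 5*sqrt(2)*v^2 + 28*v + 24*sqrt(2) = (v/2 + sqrt(2))*(v + 2*sqrt(2))*(v + 6*sqrt(2))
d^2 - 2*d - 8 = (d - 4)*(d + 2)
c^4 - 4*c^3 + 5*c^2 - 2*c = c*(c - 2)*(c - 1)^2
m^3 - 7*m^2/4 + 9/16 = (m - 3/2)*(m - 3/4)*(m + 1/2)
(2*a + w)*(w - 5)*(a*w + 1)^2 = 2*a^3*w^3 - 10*a^3*w^2 + a^2*w^4 - 5*a^2*w^3 + 4*a^2*w^2 - 20*a^2*w + 2*a*w^3 - 10*a*w^2 + 2*a*w - 10*a + w^2 - 5*w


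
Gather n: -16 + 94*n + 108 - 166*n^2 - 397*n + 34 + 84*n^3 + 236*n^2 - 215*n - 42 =84*n^3 + 70*n^2 - 518*n + 84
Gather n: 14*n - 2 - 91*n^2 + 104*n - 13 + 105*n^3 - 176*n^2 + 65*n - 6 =105*n^3 - 267*n^2 + 183*n - 21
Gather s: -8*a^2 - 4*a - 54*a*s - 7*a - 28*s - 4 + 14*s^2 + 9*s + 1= -8*a^2 - 11*a + 14*s^2 + s*(-54*a - 19) - 3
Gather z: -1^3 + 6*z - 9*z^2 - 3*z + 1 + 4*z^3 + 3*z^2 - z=4*z^3 - 6*z^2 + 2*z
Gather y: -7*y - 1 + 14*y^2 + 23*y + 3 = 14*y^2 + 16*y + 2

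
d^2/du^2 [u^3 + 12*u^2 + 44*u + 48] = 6*u + 24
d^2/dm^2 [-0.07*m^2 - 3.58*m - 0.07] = -0.140000000000000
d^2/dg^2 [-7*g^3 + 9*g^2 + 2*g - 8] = 18 - 42*g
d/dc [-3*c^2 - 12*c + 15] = -6*c - 12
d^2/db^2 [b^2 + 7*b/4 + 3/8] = 2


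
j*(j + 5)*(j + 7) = j^3 + 12*j^2 + 35*j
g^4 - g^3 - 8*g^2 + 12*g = g*(g - 2)^2*(g + 3)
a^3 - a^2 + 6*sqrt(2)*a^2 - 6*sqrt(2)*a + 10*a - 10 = (a - 1)*(a + sqrt(2))*(a + 5*sqrt(2))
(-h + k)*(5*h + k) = -5*h^2 + 4*h*k + k^2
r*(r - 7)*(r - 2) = r^3 - 9*r^2 + 14*r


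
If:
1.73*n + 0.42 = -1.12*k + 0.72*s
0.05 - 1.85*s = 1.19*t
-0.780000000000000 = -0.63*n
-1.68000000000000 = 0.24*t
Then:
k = 0.62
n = 1.24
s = 4.53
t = -7.00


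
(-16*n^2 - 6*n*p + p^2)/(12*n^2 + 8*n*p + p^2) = (-8*n + p)/(6*n + p)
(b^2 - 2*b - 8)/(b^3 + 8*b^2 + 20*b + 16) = (b - 4)/(b^2 + 6*b + 8)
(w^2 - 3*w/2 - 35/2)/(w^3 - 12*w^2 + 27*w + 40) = (w + 7/2)/(w^2 - 7*w - 8)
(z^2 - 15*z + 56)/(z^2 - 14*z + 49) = (z - 8)/(z - 7)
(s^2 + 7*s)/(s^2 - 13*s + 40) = s*(s + 7)/(s^2 - 13*s + 40)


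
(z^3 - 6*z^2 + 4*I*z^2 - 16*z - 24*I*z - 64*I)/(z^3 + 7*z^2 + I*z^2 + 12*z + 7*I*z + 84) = (z^2 - 6*z - 16)/(z^2 + z*(7 - 3*I) - 21*I)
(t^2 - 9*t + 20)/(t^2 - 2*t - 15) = (t - 4)/(t + 3)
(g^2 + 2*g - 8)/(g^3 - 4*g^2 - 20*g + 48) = 1/(g - 6)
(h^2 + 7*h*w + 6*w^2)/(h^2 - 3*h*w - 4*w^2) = (-h - 6*w)/(-h + 4*w)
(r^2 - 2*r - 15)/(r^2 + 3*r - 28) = (r^2 - 2*r - 15)/(r^2 + 3*r - 28)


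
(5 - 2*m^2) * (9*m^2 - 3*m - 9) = -18*m^4 + 6*m^3 + 63*m^2 - 15*m - 45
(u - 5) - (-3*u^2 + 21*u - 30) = 3*u^2 - 20*u + 25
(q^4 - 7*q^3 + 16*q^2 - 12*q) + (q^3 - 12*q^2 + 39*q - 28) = q^4 - 6*q^3 + 4*q^2 + 27*q - 28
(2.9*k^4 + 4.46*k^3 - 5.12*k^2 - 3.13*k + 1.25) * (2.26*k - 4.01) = 6.554*k^5 - 1.5494*k^4 - 29.4558*k^3 + 13.4574*k^2 + 15.3763*k - 5.0125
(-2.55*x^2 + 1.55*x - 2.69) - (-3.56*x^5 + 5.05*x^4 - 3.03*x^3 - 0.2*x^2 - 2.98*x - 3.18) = 3.56*x^5 - 5.05*x^4 + 3.03*x^3 - 2.35*x^2 + 4.53*x + 0.49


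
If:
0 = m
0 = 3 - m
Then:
No Solution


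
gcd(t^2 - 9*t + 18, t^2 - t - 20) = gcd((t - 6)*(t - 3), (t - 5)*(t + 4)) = 1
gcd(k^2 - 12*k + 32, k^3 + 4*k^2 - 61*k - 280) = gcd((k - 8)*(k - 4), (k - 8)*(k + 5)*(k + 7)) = k - 8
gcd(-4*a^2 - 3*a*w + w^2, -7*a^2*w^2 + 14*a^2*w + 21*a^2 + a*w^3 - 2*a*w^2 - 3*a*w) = 1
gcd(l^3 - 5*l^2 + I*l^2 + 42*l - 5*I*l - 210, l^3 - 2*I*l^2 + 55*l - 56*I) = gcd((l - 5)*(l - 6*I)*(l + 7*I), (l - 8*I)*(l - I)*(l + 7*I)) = l + 7*I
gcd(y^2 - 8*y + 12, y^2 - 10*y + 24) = y - 6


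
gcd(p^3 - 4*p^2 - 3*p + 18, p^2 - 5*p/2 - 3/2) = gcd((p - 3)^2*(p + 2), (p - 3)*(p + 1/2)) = p - 3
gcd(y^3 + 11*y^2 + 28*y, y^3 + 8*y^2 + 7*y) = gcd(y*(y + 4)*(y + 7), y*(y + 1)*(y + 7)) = y^2 + 7*y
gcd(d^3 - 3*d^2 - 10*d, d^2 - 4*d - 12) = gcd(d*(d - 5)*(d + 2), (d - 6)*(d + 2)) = d + 2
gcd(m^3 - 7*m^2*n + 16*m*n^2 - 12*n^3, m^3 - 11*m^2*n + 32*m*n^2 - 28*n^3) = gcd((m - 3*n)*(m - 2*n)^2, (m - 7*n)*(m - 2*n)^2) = m^2 - 4*m*n + 4*n^2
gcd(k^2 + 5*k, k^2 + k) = k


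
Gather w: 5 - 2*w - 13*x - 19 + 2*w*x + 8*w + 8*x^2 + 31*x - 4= w*(2*x + 6) + 8*x^2 + 18*x - 18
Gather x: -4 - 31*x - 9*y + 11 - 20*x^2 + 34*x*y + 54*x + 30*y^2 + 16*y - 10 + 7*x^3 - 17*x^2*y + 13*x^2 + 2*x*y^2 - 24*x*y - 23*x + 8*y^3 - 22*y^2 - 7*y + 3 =7*x^3 + x^2*(-17*y - 7) + x*(2*y^2 + 10*y) + 8*y^3 + 8*y^2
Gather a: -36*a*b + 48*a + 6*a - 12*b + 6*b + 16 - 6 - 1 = a*(54 - 36*b) - 6*b + 9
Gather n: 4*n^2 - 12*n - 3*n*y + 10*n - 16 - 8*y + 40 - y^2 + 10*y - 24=4*n^2 + n*(-3*y - 2) - y^2 + 2*y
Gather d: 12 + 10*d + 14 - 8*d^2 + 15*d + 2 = -8*d^2 + 25*d + 28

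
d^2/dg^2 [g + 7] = 0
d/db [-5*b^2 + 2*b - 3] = 2 - 10*b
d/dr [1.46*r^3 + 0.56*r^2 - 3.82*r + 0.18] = 4.38*r^2 + 1.12*r - 3.82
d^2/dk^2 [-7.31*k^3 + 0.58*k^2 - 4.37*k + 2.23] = 1.16 - 43.86*k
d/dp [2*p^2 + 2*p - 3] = 4*p + 2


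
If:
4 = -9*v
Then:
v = -4/9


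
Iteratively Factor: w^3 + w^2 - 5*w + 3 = (w - 1)*(w^2 + 2*w - 3) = (w - 1)*(w + 3)*(w - 1)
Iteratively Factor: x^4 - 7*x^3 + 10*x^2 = (x)*(x^3 - 7*x^2 + 10*x) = x^2*(x^2 - 7*x + 10) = x^2*(x - 5)*(x - 2)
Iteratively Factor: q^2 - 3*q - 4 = (q - 4)*(q + 1)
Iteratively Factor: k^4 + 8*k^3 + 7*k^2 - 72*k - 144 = (k + 4)*(k^3 + 4*k^2 - 9*k - 36) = (k + 4)^2*(k^2 - 9) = (k + 3)*(k + 4)^2*(k - 3)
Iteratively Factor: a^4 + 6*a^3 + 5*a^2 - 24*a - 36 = (a + 3)*(a^3 + 3*a^2 - 4*a - 12) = (a - 2)*(a + 3)*(a^2 + 5*a + 6) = (a - 2)*(a + 2)*(a + 3)*(a + 3)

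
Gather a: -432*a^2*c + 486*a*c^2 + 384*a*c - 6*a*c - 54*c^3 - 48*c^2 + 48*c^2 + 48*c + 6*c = -432*a^2*c + a*(486*c^2 + 378*c) - 54*c^3 + 54*c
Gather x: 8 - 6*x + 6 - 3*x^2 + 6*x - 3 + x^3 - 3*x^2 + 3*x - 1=x^3 - 6*x^2 + 3*x + 10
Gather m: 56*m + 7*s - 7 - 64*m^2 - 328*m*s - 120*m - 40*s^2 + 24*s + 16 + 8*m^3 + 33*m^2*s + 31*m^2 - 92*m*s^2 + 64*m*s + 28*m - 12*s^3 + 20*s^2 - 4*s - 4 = 8*m^3 + m^2*(33*s - 33) + m*(-92*s^2 - 264*s - 36) - 12*s^3 - 20*s^2 + 27*s + 5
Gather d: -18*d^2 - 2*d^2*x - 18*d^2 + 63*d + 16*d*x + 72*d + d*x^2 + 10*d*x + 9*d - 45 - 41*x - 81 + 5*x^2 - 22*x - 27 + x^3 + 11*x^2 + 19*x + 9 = d^2*(-2*x - 36) + d*(x^2 + 26*x + 144) + x^3 + 16*x^2 - 44*x - 144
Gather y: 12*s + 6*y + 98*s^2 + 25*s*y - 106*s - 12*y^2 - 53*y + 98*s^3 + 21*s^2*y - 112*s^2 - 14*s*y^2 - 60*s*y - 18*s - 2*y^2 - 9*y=98*s^3 - 14*s^2 - 112*s + y^2*(-14*s - 14) + y*(21*s^2 - 35*s - 56)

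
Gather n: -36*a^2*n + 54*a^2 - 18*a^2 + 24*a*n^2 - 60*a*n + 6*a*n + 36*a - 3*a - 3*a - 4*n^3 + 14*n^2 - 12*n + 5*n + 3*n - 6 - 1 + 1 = 36*a^2 + 30*a - 4*n^3 + n^2*(24*a + 14) + n*(-36*a^2 - 54*a - 4) - 6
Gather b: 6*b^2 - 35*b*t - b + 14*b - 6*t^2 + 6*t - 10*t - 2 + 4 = 6*b^2 + b*(13 - 35*t) - 6*t^2 - 4*t + 2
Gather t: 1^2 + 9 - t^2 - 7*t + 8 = -t^2 - 7*t + 18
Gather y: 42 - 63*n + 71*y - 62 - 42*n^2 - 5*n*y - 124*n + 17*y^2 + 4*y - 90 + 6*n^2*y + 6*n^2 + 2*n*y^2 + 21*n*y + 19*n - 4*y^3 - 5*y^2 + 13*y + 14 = -36*n^2 - 168*n - 4*y^3 + y^2*(2*n + 12) + y*(6*n^2 + 16*n + 88) - 96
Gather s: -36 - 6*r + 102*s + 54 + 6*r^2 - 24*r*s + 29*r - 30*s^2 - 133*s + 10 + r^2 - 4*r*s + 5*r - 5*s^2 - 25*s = 7*r^2 + 28*r - 35*s^2 + s*(-28*r - 56) + 28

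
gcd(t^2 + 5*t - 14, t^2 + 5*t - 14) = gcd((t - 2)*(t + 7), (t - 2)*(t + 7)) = t^2 + 5*t - 14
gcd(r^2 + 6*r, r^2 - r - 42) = r + 6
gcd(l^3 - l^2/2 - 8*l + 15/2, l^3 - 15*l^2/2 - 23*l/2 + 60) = l^2 + l/2 - 15/2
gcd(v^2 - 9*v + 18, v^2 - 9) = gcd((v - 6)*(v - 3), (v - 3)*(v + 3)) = v - 3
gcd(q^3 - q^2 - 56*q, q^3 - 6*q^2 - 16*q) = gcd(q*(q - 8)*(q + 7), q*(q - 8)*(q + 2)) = q^2 - 8*q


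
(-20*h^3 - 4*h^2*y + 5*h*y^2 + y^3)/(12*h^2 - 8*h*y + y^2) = (10*h^2 + 7*h*y + y^2)/(-6*h + y)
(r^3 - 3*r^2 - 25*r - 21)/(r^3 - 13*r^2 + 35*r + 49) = (r + 3)/(r - 7)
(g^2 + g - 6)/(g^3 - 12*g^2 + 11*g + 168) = (g - 2)/(g^2 - 15*g + 56)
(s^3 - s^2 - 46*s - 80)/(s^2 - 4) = (s^2 - 3*s - 40)/(s - 2)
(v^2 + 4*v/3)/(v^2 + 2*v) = (v + 4/3)/(v + 2)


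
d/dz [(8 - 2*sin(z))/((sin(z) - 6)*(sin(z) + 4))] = 2*(sin(z)^2 - 8*sin(z) + 32)*cos(z)/((sin(z) - 6)^2*(sin(z) + 4)^2)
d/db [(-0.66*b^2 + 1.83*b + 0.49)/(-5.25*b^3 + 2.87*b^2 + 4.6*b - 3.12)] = (-3.465*b^4 + 19.215*b^3 - 0.5706*b^2 + 1.3058*b - 7.9636)/(27.5625*b^6 - 30.135*b^5 - 40.0631*b^4 + 59.164*b^3 + 3.25119999999999*b^2 - 28.704*b + 9.7344)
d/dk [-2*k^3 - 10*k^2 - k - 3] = -6*k^2 - 20*k - 1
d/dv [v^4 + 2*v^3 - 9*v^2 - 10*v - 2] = 4*v^3 + 6*v^2 - 18*v - 10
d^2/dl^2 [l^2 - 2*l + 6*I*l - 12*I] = 2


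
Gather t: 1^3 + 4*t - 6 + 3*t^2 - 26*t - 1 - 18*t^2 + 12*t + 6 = -15*t^2 - 10*t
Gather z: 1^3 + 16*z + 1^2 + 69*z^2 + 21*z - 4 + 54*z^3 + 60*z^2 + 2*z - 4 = 54*z^3 + 129*z^2 + 39*z - 6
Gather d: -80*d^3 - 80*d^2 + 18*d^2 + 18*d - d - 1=-80*d^3 - 62*d^2 + 17*d - 1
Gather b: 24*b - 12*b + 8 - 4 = 12*b + 4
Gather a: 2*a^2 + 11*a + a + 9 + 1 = 2*a^2 + 12*a + 10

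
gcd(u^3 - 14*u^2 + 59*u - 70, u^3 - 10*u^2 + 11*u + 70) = u^2 - 12*u + 35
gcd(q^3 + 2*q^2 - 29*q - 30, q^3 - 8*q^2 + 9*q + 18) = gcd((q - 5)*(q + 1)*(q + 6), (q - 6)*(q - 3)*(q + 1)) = q + 1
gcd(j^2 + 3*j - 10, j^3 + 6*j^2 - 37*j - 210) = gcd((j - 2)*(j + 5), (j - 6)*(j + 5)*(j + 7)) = j + 5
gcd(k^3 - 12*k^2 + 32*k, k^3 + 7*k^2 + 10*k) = k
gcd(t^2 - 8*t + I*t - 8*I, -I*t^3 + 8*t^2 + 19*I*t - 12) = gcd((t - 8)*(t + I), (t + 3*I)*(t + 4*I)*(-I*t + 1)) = t + I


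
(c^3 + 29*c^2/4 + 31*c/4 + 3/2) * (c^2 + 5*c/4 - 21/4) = c^5 + 17*c^4/2 + 185*c^3/16 - 215*c^2/8 - 621*c/16 - 63/8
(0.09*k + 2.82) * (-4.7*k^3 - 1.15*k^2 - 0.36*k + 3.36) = -0.423*k^4 - 13.3575*k^3 - 3.2754*k^2 - 0.7128*k + 9.4752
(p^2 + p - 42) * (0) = 0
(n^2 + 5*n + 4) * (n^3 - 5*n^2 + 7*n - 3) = n^5 - 14*n^3 + 12*n^2 + 13*n - 12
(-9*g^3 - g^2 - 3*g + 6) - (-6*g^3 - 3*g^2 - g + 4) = -3*g^3 + 2*g^2 - 2*g + 2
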